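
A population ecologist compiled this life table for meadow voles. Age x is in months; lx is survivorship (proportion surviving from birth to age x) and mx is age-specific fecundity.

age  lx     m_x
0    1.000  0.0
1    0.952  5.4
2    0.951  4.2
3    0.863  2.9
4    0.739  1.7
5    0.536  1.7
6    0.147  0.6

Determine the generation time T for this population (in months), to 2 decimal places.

lx·mx: 0, 5.1408, 3.9942, 2.5027, 1.2563, 0.9112, 0.0882 → R0 = 13.8934
x·lx·mx: 0, 5.1408, 7.9884, 7.5081, 5.0252, 4.556, 0.5292 → Σ = 30.7477
T = 30.7477 / 13.8934 = 2.213116… → 2.21

2.21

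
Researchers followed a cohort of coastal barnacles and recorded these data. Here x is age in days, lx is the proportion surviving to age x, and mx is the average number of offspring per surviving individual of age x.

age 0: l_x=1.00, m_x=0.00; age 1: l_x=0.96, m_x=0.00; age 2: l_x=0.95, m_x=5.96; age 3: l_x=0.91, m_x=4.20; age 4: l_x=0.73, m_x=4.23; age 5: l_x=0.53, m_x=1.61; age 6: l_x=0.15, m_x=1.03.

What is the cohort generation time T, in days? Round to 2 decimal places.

lx·mx: 0, 0, 5.662, 3.822, 3.0879, 0.8533, 0.1545 → R0 = 13.5797
x·lx·mx: 0, 0, 11.324, 11.466, 12.3516, 4.2665, 0.927 → Σ = 40.3351
T = 40.3351 / 13.5797 = 2.97025… → 2.97

2.97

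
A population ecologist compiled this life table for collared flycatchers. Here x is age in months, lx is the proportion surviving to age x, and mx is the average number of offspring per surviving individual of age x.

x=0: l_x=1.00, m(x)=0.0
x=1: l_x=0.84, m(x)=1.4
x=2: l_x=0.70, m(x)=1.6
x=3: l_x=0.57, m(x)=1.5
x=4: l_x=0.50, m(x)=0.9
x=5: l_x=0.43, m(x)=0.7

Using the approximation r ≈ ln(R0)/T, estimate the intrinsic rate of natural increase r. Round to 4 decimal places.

R0 = Σ lx·mx = 0 + 1.176 + 1.12 + 0.855 + 0.45 + 0.301 = 3.902
Σ x·lx·mx = 9.286; T = 9.286/3.902 = 2.37981…
r ≈ ln(R0)/T = ln(3.902)/2.37981… = 0.572101… → 0.5721

0.5721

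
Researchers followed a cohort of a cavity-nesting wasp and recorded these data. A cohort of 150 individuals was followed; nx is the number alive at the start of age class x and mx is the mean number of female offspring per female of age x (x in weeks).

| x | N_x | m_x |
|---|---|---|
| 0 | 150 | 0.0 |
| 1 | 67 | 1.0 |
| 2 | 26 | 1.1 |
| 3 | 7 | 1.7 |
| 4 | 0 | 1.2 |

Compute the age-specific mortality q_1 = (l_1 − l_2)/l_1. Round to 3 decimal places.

lx = nx/n0 = nx/150: 1, 0.44667…, 0.17333…, 0.04667…, 0
q_1 = (l_1 − l_2) / l_1 = (0.446667… − 0.173333…) / 0.446667…
     = 0.273333… / 0.446667… = 0.61194… → 0.612

0.612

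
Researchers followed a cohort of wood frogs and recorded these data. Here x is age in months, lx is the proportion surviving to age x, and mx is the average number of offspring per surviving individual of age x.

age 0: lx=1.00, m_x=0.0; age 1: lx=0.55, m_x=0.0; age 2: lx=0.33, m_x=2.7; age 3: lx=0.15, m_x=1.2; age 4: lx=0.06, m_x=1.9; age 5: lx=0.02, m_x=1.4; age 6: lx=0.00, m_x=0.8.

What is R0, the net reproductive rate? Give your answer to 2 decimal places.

lx·mx by age: 0, 0, 0.891, 0.18, 0.114, 0.028, 0
R0 = Σ lx·mx = 1.213 → 1.21

1.21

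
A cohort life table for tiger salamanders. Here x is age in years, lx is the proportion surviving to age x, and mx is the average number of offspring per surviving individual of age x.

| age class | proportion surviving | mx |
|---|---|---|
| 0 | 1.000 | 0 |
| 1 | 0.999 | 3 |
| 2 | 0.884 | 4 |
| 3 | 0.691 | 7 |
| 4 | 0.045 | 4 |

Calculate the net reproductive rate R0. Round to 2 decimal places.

11.55

lx·mx by age: 0, 2.997, 3.536, 4.837, 0.18
R0 = Σ lx·mx = 11.55 → 11.55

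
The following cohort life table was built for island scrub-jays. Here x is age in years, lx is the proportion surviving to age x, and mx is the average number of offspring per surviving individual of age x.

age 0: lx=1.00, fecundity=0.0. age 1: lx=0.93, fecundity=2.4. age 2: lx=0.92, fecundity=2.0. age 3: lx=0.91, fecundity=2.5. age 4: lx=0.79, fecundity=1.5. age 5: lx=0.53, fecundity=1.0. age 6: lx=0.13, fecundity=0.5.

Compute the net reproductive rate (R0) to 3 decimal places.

lx·mx by age: 0, 2.232, 1.84, 2.275, 1.185, 0.53, 0.065
R0 = Σ lx·mx = 8.127 → 8.127

8.127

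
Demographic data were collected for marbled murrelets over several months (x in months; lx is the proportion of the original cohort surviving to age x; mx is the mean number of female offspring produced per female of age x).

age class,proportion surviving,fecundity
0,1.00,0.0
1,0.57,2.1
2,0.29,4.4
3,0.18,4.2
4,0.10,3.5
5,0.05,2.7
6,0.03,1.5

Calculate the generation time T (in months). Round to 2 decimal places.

lx·mx: 0, 1.197, 1.276, 0.756, 0.35, 0.135, 0.045 → R0 = 3.759
x·lx·mx: 0, 1.197, 2.552, 2.268, 1.4, 0.675, 0.27 → Σ = 8.362
T = 8.362 / 3.759 = 2.224528… → 2.22

2.22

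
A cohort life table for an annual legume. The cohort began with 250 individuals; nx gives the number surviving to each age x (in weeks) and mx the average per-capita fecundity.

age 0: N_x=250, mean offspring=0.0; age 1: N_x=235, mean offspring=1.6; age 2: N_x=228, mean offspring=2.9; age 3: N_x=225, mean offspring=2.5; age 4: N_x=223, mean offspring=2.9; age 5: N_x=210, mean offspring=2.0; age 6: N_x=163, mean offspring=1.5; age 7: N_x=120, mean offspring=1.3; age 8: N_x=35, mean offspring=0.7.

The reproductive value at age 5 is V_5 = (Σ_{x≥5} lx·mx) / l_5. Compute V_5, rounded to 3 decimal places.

4.024

lx = nx/n0 = nx/250: 1, 0.94, 0.912, 0.9, 0.892, 0.84, 0.652, 0.48, 0.14
lx·mx for x ≥ 5: 1.68, 0.978, 0.624, 0.098 → sum = 3.38
V_5 = 3.38 / l_5 = 3.38 / 0.84 = 4.02381… → 4.024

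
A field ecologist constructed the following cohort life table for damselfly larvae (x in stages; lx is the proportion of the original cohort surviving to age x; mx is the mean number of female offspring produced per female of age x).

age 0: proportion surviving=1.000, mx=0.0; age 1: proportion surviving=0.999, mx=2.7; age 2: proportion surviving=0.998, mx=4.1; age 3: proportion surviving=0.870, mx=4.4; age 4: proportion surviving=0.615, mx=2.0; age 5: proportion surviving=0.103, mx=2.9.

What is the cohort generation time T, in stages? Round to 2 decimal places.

lx·mx: 0, 2.6973, 4.0918, 3.828, 1.23, 0.2987 → R0 = 12.1458
x·lx·mx: 0, 2.6973, 8.1836, 11.484, 4.92, 1.4935 → Σ = 28.7784
T = 28.7784 / 12.1458 = 2.369412… → 2.37

2.37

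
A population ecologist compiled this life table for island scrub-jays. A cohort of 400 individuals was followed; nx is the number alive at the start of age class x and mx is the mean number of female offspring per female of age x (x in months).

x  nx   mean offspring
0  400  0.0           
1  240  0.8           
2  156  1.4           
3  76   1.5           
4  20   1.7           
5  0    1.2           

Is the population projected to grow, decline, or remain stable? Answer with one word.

growing

lx = nx/n0 = nx/400: 1, 0.6, 0.39, 0.19, 0.05, 0
R0 = Σ lx·mx = 0 + 0.48 + 0.546 + 0.285 + 0.085 + 0 = 1.396
R0 > 1, so the population is growing.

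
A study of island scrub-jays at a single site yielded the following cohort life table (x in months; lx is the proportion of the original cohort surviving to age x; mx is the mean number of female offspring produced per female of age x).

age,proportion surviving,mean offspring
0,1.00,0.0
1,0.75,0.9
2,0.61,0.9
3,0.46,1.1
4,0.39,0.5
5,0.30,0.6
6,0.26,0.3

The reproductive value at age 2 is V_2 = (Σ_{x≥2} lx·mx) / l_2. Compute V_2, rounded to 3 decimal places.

2.472

lx·mx for x ≥ 2: 0.549, 0.506, 0.195, 0.18, 0.078 → sum = 1.508
V_2 = 1.508 / l_2 = 1.508 / 0.61 = 2.472131… → 2.472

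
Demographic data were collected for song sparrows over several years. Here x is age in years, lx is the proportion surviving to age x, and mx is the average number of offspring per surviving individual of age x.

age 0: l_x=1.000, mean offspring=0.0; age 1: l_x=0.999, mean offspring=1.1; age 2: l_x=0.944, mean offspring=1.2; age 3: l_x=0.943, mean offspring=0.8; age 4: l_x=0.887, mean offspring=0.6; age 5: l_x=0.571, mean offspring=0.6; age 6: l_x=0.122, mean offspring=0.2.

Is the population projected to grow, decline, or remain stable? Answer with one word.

R0 = Σ lx·mx = 0 + 1.0989 + 1.1328 + 0.7544 + 0.5322 + 0.3426 + 0.0244 = 3.8853
R0 > 1, so the population is growing.

growing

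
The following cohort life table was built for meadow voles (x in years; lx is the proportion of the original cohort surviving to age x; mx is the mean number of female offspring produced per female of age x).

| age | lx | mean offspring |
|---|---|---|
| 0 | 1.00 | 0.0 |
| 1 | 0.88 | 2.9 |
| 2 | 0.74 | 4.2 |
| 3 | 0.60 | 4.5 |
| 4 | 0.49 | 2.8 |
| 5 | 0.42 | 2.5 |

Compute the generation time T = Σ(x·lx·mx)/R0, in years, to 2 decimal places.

lx·mx: 0, 2.552, 3.108, 2.7, 1.372, 1.05 → R0 = 10.782
x·lx·mx: 0, 2.552, 6.216, 8.1, 5.488, 5.25 → Σ = 27.606
T = 27.606 / 10.782 = 2.560378… → 2.56

2.56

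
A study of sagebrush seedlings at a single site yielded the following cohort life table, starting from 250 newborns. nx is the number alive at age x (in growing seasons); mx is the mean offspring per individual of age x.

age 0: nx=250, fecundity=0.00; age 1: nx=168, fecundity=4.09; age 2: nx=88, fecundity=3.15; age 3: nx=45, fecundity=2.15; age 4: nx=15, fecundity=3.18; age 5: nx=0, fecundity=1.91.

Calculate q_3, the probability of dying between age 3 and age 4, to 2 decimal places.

lx = nx/n0 = nx/250: 1, 0.672, 0.352, 0.18, 0.06, 0
q_3 = (l_3 − l_4) / l_3 = (0.18 − 0.06) / 0.18
     = 0.12 / 0.18 = 0.666667… → 0.67

0.67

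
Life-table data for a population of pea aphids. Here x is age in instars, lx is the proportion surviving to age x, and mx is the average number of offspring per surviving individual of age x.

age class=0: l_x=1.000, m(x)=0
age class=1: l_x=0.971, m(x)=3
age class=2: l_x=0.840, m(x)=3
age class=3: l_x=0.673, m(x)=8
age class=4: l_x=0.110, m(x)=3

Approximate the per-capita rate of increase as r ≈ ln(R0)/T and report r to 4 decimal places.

R0 = Σ lx·mx = 0 + 2.913 + 2.52 + 5.384 + 0.33 = 11.147
Σ x·lx·mx = 25.425; T = 25.425/11.147 = 2.28088…
r ≈ ln(R0)/T = ln(11.147)/2.28088… = 1.057122… → 1.0571

1.0571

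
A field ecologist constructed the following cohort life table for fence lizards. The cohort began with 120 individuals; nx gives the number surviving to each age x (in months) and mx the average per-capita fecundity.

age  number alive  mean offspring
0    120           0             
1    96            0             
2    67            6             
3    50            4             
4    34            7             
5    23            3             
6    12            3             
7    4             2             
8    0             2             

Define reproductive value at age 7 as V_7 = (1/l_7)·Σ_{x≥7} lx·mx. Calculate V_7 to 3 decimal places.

2.000

lx = nx/n0 = nx/120: 1, 0.8, 0.55833…, 0.41667…, 0.28333…, 0.19167…, 0.1, 0.03333…, 0
lx·mx for x ≥ 7: 0.066667…, 0 → sum = 0.066667…
V_7 = 0.066667… / l_7 = 0.066667… / 0.033333… = 2 → 2.000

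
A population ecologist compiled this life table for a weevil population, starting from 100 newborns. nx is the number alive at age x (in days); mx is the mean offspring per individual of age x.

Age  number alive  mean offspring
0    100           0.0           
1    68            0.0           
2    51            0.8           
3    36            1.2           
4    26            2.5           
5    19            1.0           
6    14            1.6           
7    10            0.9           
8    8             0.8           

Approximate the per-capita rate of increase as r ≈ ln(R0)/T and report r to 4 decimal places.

lx = nx/n0 = nx/100: 1, 0.68, 0.51, 0.36, 0.26, 0.19, 0.14, 0.1, 0.08
R0 = Σ lx·mx = 0 + 0 + 0.408 + 0.432 + 0.65 + 0.19 + 0.224 + 0.09 + 0.064 = 2.058
Σ x·lx·mx = 8.148; T = 8.148/2.058 = 3.95918…
r ≈ ln(R0)/T = ln(2.058)/3.95918… = 0.182294… → 0.1823

0.1823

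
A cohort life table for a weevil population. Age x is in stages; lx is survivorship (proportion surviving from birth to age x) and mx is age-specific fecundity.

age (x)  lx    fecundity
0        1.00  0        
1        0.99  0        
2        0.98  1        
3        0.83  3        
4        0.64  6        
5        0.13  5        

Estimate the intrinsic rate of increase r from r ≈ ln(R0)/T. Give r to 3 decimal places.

0.589

R0 = Σ lx·mx = 0 + 0 + 0.98 + 2.49 + 3.84 + 0.65 = 7.96
Σ x·lx·mx = 28.04; T = 28.04/7.96 = 3.52261…
r ≈ ln(R0)/T = ln(7.96)/3.52261… = 0.58889… → 0.589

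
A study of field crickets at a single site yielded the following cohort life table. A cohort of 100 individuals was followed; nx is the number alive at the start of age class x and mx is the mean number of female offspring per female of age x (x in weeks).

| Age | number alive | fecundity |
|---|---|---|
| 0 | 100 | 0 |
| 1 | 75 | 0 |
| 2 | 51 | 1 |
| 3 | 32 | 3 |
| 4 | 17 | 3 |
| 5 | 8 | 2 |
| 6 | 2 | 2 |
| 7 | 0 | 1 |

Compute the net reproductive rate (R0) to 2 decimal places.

lx = nx/n0 = nx/100: 1, 0.75, 0.51, 0.32, 0.17, 0.08, 0.02, 0
lx·mx by age: 0, 0, 0.51, 0.96, 0.51, 0.16, 0.04, 0
R0 = Σ lx·mx = 2.18 → 2.18

2.18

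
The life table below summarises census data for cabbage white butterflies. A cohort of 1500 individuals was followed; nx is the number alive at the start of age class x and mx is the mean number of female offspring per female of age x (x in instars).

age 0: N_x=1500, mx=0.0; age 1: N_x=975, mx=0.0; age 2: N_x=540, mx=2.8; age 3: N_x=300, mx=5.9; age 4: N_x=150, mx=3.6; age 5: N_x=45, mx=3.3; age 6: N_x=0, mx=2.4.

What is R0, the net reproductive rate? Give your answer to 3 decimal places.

lx = nx/n0 = nx/1500: 1, 0.65, 0.36, 0.2, 0.1, 0.03, 0
lx·mx by age: 0, 0, 1.008, 1.18, 0.36, 0.099, 0
R0 = Σ lx·mx = 2.647 → 2.647

2.647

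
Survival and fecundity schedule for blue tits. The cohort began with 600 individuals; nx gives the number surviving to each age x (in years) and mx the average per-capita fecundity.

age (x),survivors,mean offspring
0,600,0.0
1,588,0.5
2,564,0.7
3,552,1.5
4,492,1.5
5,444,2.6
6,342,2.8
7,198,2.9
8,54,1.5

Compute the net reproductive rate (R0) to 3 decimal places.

8.370

lx = nx/n0 = nx/600: 1, 0.98, 0.94, 0.92, 0.82, 0.74, 0.57, 0.33, 0.09
lx·mx by age: 0, 0.49, 0.658, 1.38, 1.23, 1.924, 1.596, 0.957, 0.135
R0 = Σ lx·mx = 8.37 → 8.370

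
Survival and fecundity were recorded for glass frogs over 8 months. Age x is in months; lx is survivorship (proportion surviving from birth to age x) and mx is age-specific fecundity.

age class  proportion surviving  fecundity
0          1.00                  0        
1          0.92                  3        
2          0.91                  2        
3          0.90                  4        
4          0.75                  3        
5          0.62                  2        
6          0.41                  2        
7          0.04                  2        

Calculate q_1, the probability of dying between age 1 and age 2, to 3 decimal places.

0.011

q_1 = (l_1 − l_2) / l_1 = (0.92 − 0.91) / 0.92
     = 0.01 / 0.92 = 0.01087… → 0.011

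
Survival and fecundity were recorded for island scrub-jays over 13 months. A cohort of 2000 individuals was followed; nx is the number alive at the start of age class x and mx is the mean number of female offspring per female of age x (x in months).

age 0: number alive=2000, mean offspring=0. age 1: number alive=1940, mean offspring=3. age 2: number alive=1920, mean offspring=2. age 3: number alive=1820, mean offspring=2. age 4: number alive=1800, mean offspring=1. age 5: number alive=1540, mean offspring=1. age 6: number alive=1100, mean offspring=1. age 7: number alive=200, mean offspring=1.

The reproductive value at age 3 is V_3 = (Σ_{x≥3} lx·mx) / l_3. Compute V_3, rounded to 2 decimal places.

4.55

lx = nx/n0 = nx/2000: 1, 0.97, 0.96, 0.91, 0.9, 0.77, 0.55, 0.1
lx·mx for x ≥ 3: 1.82, 0.9, 0.77, 0.55, 0.1 → sum = 4.14
V_3 = 4.14 / l_3 = 4.14 / 0.91 = 4.549451… → 4.55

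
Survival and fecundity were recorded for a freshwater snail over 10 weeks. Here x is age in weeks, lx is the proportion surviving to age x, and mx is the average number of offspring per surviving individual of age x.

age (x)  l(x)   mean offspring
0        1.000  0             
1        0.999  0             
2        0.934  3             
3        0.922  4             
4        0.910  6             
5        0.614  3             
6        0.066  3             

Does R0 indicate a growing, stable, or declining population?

growing

R0 = Σ lx·mx = 0 + 0 + 2.802 + 3.688 + 5.46 + 1.842 + 0.198 = 13.99
R0 > 1, so the population is growing.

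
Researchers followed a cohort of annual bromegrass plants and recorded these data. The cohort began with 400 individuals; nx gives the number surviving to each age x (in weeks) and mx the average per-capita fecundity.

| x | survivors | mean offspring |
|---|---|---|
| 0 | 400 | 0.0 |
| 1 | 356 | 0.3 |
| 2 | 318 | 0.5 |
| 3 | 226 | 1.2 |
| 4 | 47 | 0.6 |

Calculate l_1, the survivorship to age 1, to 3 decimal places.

0.890

l_1 = n_1/n_0 = 356/400 = 0.89 → 0.890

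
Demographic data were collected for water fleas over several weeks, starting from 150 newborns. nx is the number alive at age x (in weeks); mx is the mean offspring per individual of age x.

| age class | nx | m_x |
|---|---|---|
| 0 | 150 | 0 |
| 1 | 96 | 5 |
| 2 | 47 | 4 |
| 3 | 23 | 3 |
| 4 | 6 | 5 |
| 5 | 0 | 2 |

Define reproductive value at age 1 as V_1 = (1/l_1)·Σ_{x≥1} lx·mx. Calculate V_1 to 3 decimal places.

7.990

lx = nx/n0 = nx/150: 1, 0.64, 0.31333…, 0.15333…, 0.04, 0
lx·mx for x ≥ 1: 3.2, 1.253333…, 0.46…, 0.2, 0 → sum = 5.113333…
V_1 = 5.113333… / l_1 = 5.113333… / 0.64 = 7.989583… → 7.990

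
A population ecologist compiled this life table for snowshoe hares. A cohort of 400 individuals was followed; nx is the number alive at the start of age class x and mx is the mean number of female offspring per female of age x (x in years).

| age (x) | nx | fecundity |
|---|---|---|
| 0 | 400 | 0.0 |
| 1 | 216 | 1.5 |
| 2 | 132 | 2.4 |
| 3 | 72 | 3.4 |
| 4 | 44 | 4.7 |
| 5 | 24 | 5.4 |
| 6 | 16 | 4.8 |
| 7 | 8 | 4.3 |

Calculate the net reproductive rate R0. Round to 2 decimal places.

3.33

lx = nx/n0 = nx/400: 1, 0.54, 0.33, 0.18, 0.11, 0.06, 0.04, 0.02
lx·mx by age: 0, 0.81, 0.792, 0.612, 0.517, 0.324, 0.192, 0.086
R0 = Σ lx·mx = 3.333 → 3.33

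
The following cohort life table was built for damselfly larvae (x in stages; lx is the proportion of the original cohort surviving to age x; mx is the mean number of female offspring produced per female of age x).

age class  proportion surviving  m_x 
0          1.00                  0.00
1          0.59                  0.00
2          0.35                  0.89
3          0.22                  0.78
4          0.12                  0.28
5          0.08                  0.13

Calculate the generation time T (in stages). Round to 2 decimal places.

lx·mx: 0, 0, 0.3115, 0.1716, 0.0336, 0.0104 → R0 = 0.5271
x·lx·mx: 0, 0, 0.623, 0.5148, 0.1344, 0.052 → Σ = 1.3242
T = 1.3242 / 0.5271 = 2.512237… → 2.51

2.51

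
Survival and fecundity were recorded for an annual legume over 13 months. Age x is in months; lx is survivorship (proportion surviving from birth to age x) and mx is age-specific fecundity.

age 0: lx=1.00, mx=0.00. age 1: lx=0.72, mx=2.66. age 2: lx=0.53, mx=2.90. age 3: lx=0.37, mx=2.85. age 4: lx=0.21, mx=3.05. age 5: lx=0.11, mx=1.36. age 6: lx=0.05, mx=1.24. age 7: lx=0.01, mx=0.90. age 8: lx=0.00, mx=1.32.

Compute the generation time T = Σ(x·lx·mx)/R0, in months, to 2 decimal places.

lx·mx: 0, 1.9152, 1.537, 1.0545, 0.6405, 0.1496, 0.062, 0.009, 0 → R0 = 5.3678
x·lx·mx: 0, 1.9152, 3.074, 3.1635, 2.562, 0.748, 0.372, 0.063, 0 → Σ = 11.8977
T = 11.8977 / 5.3678 = 2.216495… → 2.22

2.22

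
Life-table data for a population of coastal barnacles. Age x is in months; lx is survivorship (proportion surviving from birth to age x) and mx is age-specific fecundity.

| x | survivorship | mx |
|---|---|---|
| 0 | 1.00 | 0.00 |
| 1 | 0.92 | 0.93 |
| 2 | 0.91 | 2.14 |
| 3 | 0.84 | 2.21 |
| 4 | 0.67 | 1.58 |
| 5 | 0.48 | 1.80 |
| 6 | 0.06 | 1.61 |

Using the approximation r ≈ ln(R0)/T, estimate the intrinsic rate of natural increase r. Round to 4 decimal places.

R0 = Σ lx·mx = 0 + 0.8556 + 1.9474 + 1.8564 + 1.0586 + 0.864 + 0.0966 = 6.6786
Σ x·lx·mx = 19.4536; T = 19.4536/6.6786 = 2.91283…
r ≈ ln(R0)/T = ln(6.6786)/2.91283… = 0.651913… → 0.6519

0.6519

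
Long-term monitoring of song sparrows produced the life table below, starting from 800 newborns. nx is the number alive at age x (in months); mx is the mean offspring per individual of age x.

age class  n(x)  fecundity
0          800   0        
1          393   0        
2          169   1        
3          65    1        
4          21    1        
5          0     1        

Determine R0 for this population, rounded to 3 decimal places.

0.319

lx = nx/n0 = nx/800: 1, 0.49125, 0.21125, 0.08125, 0.02625, 0
lx·mx by age: 0, 0, 0.21125, 0.08125, 0.02625, 0
R0 = Σ lx·mx = 0.31875 → 0.319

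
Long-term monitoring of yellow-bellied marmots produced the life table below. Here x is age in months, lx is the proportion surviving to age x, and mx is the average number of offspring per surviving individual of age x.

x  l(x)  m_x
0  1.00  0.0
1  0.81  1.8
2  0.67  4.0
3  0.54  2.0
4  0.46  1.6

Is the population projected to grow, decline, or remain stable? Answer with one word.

growing

R0 = Σ lx·mx = 0 + 1.458 + 2.68 + 1.08 + 0.736 = 5.954
R0 > 1, so the population is growing.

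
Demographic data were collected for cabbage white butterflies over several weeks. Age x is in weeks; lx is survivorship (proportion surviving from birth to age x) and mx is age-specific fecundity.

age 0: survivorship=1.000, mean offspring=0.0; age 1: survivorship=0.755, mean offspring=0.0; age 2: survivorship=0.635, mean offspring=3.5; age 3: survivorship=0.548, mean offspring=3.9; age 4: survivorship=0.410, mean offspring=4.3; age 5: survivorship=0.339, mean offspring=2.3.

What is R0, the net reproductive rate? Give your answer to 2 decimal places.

lx·mx by age: 0, 0, 2.2225, 2.1372, 1.763, 0.7797
R0 = Σ lx·mx = 6.9024 → 6.90

6.90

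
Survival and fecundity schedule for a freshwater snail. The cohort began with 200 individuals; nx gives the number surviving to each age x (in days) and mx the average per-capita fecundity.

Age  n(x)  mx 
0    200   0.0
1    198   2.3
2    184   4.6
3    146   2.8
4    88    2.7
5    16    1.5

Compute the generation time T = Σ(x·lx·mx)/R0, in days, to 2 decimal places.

2.25

lx = nx/n0 = nx/200: 1, 0.99, 0.92, 0.73, 0.44, 0.08
lx·mx: 0, 2.277, 4.232, 2.044, 1.188, 0.12 → R0 = 9.861
x·lx·mx: 0, 2.277, 8.464, 6.132, 4.752, 0.6 → Σ = 22.225
T = 22.225 / 9.861 = 2.253828… → 2.25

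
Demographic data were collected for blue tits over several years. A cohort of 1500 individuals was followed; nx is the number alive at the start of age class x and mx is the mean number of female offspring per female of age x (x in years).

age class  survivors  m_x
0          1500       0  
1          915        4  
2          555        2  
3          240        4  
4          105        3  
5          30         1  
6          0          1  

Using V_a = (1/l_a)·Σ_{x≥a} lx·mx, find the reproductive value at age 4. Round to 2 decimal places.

3.29

lx = nx/n0 = nx/1500: 1, 0.61, 0.37, 0.16, 0.07, 0.02, 0
lx·mx for x ≥ 4: 0.21, 0.02, 0 → sum = 0.23
V_4 = 0.23 / l_4 = 0.23 / 0.07 = 3.285714… → 3.29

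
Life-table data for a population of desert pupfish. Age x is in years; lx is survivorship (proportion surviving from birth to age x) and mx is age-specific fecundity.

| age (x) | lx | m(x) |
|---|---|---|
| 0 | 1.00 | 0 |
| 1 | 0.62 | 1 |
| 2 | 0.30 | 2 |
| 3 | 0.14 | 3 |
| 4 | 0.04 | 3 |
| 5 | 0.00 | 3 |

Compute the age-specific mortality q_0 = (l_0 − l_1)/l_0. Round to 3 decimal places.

q_0 = (l_0 − l_1) / l_0 = (1 − 0.62) / 1
     = 0.38 / 1 = 0.38 → 0.380

0.380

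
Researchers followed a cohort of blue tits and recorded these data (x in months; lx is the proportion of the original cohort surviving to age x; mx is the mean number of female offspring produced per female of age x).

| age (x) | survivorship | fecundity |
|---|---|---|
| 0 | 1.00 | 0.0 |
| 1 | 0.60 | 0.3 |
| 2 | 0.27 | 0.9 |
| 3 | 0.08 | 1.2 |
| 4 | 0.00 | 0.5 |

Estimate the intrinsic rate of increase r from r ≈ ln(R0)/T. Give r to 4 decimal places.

-0.3568

R0 = Σ lx·mx = 0 + 0.18 + 0.243 + 0.096 + 0 = 0.519
Σ x·lx·mx = 0.954; T = 0.954/0.519 = 1.83815…
r ≈ ln(R0)/T = ln(0.519)/1.83815… = -0.3568… → -0.3568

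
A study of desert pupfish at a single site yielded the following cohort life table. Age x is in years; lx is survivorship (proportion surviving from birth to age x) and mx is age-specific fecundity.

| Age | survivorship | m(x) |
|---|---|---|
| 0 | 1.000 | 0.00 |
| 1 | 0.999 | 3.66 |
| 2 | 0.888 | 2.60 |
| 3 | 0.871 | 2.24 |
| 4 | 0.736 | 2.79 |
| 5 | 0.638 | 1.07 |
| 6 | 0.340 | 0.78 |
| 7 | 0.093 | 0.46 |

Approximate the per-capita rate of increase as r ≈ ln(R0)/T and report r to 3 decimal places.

0.949

R0 = Σ lx·mx = 0 + 3.65634 + 2.3088 + 1.95104 + 2.05344 + 0.68266 + 0.2652 + 0.04278 = 10.96026
Σ x·lx·mx = 27.64478; T = 27.64478/10.96026 = 2.52227…
r ≈ ln(R0)/T = ln(10.96026)/2.52227… = 0.94925… → 0.949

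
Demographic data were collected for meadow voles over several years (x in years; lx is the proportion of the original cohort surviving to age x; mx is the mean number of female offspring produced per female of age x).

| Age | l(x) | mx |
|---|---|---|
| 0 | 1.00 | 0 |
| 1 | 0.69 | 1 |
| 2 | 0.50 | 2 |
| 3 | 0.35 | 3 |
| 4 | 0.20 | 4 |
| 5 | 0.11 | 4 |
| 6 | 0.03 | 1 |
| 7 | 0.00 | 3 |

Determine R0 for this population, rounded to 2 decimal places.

4.01

lx·mx by age: 0, 0.69, 1, 1.05, 0.8, 0.44, 0.03, 0
R0 = Σ lx·mx = 4.01 → 4.01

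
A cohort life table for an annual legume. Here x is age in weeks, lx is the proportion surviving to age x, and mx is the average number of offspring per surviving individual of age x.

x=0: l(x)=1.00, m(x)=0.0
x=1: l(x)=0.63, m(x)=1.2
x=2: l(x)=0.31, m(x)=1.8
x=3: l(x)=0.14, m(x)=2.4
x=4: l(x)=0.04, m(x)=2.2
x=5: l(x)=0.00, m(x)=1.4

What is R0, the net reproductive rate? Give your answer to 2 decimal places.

lx·mx by age: 0, 0.756, 0.558, 0.336, 0.088, 0
R0 = Σ lx·mx = 1.738 → 1.74

1.74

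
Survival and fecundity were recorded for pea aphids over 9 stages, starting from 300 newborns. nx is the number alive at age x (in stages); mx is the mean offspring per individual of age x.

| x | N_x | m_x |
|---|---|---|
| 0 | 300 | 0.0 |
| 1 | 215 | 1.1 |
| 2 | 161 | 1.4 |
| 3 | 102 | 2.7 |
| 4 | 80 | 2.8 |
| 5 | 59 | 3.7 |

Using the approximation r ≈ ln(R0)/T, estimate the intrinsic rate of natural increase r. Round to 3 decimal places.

0.461

lx = nx/n0 = nx/300: 1, 0.71667…, 0.53667…, 0.34, 0.26667…, 0.19667…
R0 = Σ lx·mx = 0 + 0.78833… + 0.75133… + 0.918 + 0.74667… + 0.72767… = 3.932…
Σ x·lx·mx = 11.67…; T = 11.67…/3.932… = 2.96796…
r ≈ ln(R0)/T = ln(3.932…)/2.96796… = 0.46131… → 0.461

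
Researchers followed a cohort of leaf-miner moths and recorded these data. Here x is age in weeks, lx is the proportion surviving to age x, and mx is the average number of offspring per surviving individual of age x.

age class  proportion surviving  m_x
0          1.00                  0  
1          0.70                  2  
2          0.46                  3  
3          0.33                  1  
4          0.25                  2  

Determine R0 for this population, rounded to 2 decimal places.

3.61

lx·mx by age: 0, 1.4, 1.38, 0.33, 0.5
R0 = Σ lx·mx = 3.61 → 3.61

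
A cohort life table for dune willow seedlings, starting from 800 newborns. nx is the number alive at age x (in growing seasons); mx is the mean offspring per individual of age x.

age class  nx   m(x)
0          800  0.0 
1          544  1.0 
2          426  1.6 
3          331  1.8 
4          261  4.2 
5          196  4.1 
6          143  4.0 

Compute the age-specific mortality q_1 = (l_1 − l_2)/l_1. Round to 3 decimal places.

0.217

lx = nx/n0 = nx/800: 1, 0.68, 0.5325, 0.41375, 0.32625, 0.245, 0.17875
q_1 = (l_1 − l_2) / l_1 = (0.68 − 0.5325) / 0.68
     = 0.1475 / 0.68 = 0.216912… → 0.217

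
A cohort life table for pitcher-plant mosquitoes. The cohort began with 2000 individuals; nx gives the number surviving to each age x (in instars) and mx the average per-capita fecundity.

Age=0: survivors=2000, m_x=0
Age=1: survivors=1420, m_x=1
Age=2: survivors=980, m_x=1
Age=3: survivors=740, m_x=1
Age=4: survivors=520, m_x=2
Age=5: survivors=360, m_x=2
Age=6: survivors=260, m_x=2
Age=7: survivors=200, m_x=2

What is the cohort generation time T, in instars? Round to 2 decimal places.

3.31

lx = nx/n0 = nx/2000: 1, 0.71, 0.49, 0.37, 0.26, 0.18, 0.13, 0.1
lx·mx: 0, 0.71, 0.49, 0.37, 0.52, 0.36, 0.26, 0.2 → R0 = 2.91
x·lx·mx: 0, 0.71, 0.98, 1.11, 2.08, 1.8, 1.56, 1.4 → Σ = 9.64
T = 9.64 / 2.91 = 3.312715… → 3.31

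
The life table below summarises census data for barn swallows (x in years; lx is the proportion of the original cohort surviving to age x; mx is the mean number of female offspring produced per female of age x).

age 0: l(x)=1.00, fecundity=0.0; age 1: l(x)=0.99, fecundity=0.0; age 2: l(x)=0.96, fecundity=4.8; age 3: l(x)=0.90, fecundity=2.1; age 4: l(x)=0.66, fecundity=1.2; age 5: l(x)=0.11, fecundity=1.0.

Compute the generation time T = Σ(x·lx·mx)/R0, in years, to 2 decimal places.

lx·mx: 0, 0, 4.608, 1.89, 0.792, 0.11 → R0 = 7.4
x·lx·mx: 0, 0, 9.216, 5.67, 3.168, 0.55 → Σ = 18.604
T = 18.604 / 7.4 = 2.514054… → 2.51

2.51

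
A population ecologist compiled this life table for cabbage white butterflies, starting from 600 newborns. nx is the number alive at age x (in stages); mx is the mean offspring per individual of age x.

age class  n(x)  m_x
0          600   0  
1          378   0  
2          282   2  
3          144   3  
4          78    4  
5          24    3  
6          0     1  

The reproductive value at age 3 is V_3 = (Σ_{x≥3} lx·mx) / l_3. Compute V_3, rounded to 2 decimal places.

5.67

lx = nx/n0 = nx/600: 1, 0.63, 0.47, 0.24, 0.13, 0.04, 0
lx·mx for x ≥ 3: 0.72, 0.52, 0.12, 0 → sum = 1.36
V_3 = 1.36 / l_3 = 1.36 / 0.24 = 5.666667… → 5.67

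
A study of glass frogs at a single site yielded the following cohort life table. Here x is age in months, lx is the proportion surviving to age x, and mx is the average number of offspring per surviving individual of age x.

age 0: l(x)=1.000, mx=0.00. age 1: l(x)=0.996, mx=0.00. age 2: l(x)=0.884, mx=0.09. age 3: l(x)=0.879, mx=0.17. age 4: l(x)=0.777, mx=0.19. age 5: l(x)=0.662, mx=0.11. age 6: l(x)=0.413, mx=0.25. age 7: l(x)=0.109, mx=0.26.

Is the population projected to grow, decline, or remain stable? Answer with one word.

declining

R0 = Σ lx·mx = 0 + 0 + 0.07956 + 0.14943 + 0.14763 + 0.07282 + 0.10325 + 0.02834 = 0.58103
R0 < 1, so the population is declining.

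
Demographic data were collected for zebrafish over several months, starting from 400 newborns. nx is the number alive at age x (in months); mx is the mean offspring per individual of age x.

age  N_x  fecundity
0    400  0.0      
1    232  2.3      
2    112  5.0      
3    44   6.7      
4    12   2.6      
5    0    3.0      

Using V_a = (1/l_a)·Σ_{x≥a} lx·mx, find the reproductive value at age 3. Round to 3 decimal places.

7.409

lx = nx/n0 = nx/400: 1, 0.58, 0.28, 0.11, 0.03, 0
lx·mx for x ≥ 3: 0.737, 0.078, 0 → sum = 0.815
V_3 = 0.815 / l_3 = 0.815 / 0.11 = 7.409091… → 7.409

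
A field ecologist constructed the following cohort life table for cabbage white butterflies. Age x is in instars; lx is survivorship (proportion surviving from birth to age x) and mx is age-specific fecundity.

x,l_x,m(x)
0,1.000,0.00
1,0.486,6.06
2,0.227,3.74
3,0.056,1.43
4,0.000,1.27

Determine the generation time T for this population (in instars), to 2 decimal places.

1.26

lx·mx: 0, 2.94516, 0.84898, 0.08008, 0 → R0 = 3.87422
x·lx·mx: 0, 2.94516, 1.69796, 0.24024, 0 → Σ = 4.88336
T = 4.88336 / 3.87422 = 1.260476… → 1.26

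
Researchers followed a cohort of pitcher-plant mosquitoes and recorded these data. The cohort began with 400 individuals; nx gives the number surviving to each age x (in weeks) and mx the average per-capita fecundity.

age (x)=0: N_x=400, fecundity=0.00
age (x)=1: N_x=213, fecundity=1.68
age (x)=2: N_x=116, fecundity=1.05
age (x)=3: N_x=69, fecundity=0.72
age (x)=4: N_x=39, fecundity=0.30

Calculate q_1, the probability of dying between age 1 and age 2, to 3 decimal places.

0.455

lx = nx/n0 = nx/400: 1, 0.5325, 0.29, 0.1725, 0.0975
q_1 = (l_1 − l_2) / l_1 = (0.5325 − 0.29) / 0.5325
     = 0.2425 / 0.5325 = 0.455399… → 0.455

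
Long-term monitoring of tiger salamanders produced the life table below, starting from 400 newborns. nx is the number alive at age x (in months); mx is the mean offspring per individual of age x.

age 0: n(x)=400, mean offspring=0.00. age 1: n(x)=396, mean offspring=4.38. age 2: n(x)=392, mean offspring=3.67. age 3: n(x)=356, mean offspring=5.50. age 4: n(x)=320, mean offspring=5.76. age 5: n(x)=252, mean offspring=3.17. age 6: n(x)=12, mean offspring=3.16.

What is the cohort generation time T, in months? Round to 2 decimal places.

lx = nx/n0 = nx/400: 1, 0.99, 0.98, 0.89, 0.8, 0.63, 0.03
lx·mx: 0, 4.3362, 3.5966, 4.895, 4.608, 1.9971, 0.0948 → R0 = 19.5277
x·lx·mx: 0, 4.3362, 7.1932, 14.685, 18.432, 9.9855, 0.5688 → Σ = 55.2007
T = 55.2007 / 19.5277 = 2.82679… → 2.83

2.83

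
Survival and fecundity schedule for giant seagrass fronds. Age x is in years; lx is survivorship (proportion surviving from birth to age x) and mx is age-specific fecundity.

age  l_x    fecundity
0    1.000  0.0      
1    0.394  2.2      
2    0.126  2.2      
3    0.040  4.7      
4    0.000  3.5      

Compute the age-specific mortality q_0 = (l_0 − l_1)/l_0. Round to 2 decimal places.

0.61

q_0 = (l_0 − l_1) / l_0 = (1 − 0.394) / 1
     = 0.606 / 1 = 0.606 → 0.61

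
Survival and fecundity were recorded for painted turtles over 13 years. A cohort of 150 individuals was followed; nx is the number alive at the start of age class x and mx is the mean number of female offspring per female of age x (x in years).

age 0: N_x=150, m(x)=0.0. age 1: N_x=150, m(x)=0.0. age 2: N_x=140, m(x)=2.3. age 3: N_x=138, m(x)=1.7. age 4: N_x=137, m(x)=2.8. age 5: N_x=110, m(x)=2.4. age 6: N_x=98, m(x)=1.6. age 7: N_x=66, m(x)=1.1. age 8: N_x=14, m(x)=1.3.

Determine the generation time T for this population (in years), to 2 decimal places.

3.99

lx = nx/n0 = nx/150: 1, 1, 0.93333…, 0.92, 0.91333…, 0.73333…, 0.65333…, 0.44, 0.09333…
lx·mx: 0, 0, 2.146667…, 1.564, 2.557333…, 1.76…, 1.045333…, 0.484, 0.121333… → R0 = 9.678667…
x·lx·mx: 0, 0, 4.293333…, 4.692, 10.229333…, 8.8…, 6.272…, 3.388, 0.970667… → Σ = 38.645333…
T = 38.645333… / 9.678667… = 3.992836… → 3.99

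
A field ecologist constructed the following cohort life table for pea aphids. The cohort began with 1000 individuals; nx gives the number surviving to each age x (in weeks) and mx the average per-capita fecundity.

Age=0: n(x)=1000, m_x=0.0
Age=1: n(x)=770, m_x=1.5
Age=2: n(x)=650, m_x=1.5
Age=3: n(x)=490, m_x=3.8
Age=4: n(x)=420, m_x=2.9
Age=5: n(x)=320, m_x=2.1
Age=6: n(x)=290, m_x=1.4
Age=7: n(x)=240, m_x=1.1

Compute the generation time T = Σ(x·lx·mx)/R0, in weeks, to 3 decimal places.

3.237

lx = nx/n0 = nx/1000: 1, 0.77, 0.65, 0.49, 0.42, 0.32, 0.29, 0.24
lx·mx: 0, 1.155, 0.975, 1.862, 1.218, 0.672, 0.406, 0.264 → R0 = 6.552
x·lx·mx: 0, 1.155, 1.95, 5.586, 4.872, 3.36, 2.436, 1.848 → Σ = 21.207
T = 21.207 / 6.552 = 3.236722… → 3.237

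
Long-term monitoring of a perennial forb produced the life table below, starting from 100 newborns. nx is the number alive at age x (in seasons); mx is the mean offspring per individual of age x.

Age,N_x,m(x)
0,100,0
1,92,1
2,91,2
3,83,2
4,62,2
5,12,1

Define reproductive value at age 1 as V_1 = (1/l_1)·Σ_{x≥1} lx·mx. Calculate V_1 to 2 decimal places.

lx = nx/n0 = nx/100: 1, 0.92, 0.91, 0.83, 0.62, 0.12
lx·mx for x ≥ 1: 0.92, 1.82, 1.66, 1.24, 0.12 → sum = 5.76
V_1 = 5.76 / l_1 = 5.76 / 0.92 = 6.26087… → 6.26

6.26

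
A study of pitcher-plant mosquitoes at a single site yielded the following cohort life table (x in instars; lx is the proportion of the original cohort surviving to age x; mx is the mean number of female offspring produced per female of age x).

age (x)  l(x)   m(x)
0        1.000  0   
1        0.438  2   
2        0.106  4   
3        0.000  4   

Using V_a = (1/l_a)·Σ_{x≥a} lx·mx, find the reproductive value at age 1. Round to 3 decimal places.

lx·mx for x ≥ 1: 0.876, 0.424, 0 → sum = 1.3
V_1 = 1.3 / l_1 = 1.3 / 0.438 = 2.968037… → 2.968

2.968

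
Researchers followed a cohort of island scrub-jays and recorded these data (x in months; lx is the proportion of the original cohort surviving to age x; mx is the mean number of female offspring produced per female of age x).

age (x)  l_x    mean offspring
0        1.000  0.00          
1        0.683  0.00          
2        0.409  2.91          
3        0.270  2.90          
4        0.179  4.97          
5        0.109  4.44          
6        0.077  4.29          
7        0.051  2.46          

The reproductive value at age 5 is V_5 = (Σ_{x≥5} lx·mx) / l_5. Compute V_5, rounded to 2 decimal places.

lx·mx for x ≥ 5: 0.48396, 0.33033, 0.12546 → sum = 0.93975
V_5 = 0.93975 / l_5 = 0.93975 / 0.109 = 8.62156… → 8.62

8.62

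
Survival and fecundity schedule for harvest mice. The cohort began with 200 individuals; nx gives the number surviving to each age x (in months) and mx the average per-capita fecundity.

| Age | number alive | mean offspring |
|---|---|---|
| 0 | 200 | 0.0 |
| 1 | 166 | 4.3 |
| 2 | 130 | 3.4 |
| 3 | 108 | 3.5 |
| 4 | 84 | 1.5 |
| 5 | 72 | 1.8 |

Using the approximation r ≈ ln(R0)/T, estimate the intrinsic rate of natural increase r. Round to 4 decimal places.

lx = nx/n0 = nx/200: 1, 0.83, 0.65, 0.54, 0.42, 0.36
R0 = Σ lx·mx = 0 + 3.569 + 2.21 + 1.89 + 0.63 + 0.648 = 8.947
Σ x·lx·mx = 19.419; T = 19.419/8.947 = 2.17045…
r ≈ ln(R0)/T = ln(8.947)/2.17045… = 1.009616… → 1.0096

1.0096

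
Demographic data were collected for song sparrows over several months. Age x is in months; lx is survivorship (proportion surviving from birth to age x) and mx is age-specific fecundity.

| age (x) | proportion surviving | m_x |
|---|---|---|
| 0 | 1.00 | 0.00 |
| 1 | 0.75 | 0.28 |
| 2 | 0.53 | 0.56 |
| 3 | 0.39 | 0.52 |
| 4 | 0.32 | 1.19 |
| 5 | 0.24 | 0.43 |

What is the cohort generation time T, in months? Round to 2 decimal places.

lx·mx: 0, 0.21, 0.2968, 0.2028, 0.3808, 0.1032 → R0 = 1.1936
x·lx·mx: 0, 0.21, 0.5936, 0.6084, 1.5232, 0.516 → Σ = 3.4512
T = 3.4512 / 1.1936 = 2.891421… → 2.89

2.89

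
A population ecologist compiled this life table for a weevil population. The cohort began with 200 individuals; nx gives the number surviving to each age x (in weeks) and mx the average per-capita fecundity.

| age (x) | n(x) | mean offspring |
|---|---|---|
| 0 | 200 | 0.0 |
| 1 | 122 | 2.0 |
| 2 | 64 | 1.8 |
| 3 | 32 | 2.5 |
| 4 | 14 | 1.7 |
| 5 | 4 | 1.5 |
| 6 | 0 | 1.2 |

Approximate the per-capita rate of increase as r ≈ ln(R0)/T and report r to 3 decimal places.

0.476

lx = nx/n0 = nx/200: 1, 0.61, 0.32, 0.16, 0.07, 0.02, 0
R0 = Σ lx·mx = 0 + 1.22 + 0.576 + 0.4 + 0.119 + 0.03 + 0 = 2.345
Σ x·lx·mx = 4.198; T = 4.198/2.345 = 1.79019…
r ≈ ln(R0)/T = ln(2.345)/1.79019… = 0.47609… → 0.476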